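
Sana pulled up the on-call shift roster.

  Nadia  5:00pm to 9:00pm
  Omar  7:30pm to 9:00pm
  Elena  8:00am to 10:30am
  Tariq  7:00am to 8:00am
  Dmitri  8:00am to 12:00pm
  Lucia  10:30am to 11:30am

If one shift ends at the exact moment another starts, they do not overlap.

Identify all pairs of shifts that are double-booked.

Dmitri & Elena, Dmitri & Lucia, Nadia & Omar

Sorted by start: Tariq, Elena, Dmitri, Lucia, Nadia, Omar.
Elena starts exactly when Tariq ends (back-to-back, no overlap) — done with Tariq.
Dmitri starts before Elena ends → Elena and Dmitri overlap.
Lucia starts exactly when Elena ends (back-to-back, no overlap) — done with Elena.
Lucia starts before Dmitri ends → Dmitri and Lucia overlap.
Nadia starts after Dmitri ends — done with Dmitri.
Nadia starts after Lucia ends — done with Lucia.
Omar starts before Nadia ends → Nadia and Omar overlap.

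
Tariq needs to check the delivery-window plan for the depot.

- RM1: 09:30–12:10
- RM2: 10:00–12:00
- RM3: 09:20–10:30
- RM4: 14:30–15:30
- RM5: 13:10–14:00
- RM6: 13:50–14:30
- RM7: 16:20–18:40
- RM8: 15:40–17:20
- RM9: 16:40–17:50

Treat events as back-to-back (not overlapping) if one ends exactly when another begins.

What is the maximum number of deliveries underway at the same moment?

3

Sort all start/end points and keep a running count:
09:20 start RM3 → 1
09:30 start RM1 → 2
10:00 start RM2 → 3
10:30 end RM3 → 2
12:00 end RM2 → 1
12:10 end RM1 → 0
13:10 start RM5 → 1
13:50 start RM6 → 2
14:00 end RM5 → 1
14:30 end RM6 → 0
14:30 start RM4 → 1
15:30 end RM4 → 0
15:40 start RM8 → 1
16:20 start RM7 → 2
16:40 start RM9 → 3
17:20 end RM8 → 2
17:50 end RM9 → 1
18:40 end RM7 → 0
Peak is 3, at 10:00 (RM1, RM2, RM3).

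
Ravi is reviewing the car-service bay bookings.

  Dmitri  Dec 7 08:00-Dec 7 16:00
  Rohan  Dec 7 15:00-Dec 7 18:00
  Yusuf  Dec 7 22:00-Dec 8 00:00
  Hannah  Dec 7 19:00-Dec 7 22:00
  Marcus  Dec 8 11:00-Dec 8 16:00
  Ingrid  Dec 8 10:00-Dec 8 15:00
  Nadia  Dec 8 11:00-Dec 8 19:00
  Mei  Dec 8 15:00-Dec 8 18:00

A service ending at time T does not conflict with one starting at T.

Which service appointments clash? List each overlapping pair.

Dmitri & Rohan, Ingrid & Marcus, Ingrid & Nadia, Marcus & Mei, Marcus & Nadia, Mei & Nadia

Sorted by start: Dmitri, Rohan, Hannah, Yusuf, Ingrid, Marcus, Nadia, Mei.
Rohan starts before Dmitri ends → Dmitri and Rohan overlap.
Hannah starts after Dmitri ends — done with Dmitri.
Hannah starts after Rohan ends — done with Rohan.
Yusuf starts exactly when Hannah ends (back-to-back, no overlap) — done with Hannah.
Ingrid starts after Yusuf ends — done with Yusuf.
Marcus starts before Ingrid ends → Ingrid and Marcus overlap.
Nadia starts before Ingrid ends → Ingrid and Nadia overlap.
Mei starts exactly when Ingrid ends (back-to-back, no overlap).
Nadia starts before Marcus ends → Marcus and Nadia overlap.
Mei starts before Marcus ends → Marcus and Mei overlap.
Mei starts before Nadia ends → Nadia and Mei overlap.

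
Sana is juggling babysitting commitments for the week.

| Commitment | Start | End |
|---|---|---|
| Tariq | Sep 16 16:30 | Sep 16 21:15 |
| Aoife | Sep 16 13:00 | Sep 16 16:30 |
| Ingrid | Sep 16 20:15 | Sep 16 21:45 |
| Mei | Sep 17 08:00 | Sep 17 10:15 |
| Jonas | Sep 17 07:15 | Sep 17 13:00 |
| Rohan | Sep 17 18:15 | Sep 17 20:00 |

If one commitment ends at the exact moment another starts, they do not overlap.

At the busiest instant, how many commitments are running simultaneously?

Sort all start/end points and keep a running count:
Sep 16 13:00 start Aoife → 1
Sep 16 16:30 end Aoife → 0
Sep 16 16:30 start Tariq → 1
Sep 16 20:15 start Ingrid → 2
Sep 16 21:15 end Tariq → 1
Sep 16 21:45 end Ingrid → 0
Sep 17 07:15 start Jonas → 1
Sep 17 08:00 start Mei → 2
Sep 17 10:15 end Mei → 1
Sep 17 13:00 end Jonas → 0
Sep 17 18:15 start Rohan → 1
Sep 17 20:00 end Rohan → 0
Peak is 2, at Sep 16 20:15 (Ingrid, Tariq).

2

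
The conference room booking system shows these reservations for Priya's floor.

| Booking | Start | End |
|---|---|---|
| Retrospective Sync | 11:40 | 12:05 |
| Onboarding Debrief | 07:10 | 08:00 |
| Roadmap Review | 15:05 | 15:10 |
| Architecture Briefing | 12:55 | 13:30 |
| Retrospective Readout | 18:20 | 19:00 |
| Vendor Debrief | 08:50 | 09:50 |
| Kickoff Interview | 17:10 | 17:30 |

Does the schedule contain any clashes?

No

Sorted by start: Onboarding Debrief, Vendor Debrief, Retrospective Sync, Architecture Briefing, Roadmap Review, Kickoff Interview, Retrospective Readout.
Vendor Debrief starts after Onboarding Debrief ends, so nothing later overlaps Onboarding Debrief either.
Retrospective Sync starts after Vendor Debrief ends, so nothing later overlaps Vendor Debrief either.
Architecture Briefing starts after Retrospective Sync ends, so nothing later overlaps Retrospective Sync either.
Roadmap Review starts after Architecture Briefing ends, so nothing later overlaps Architecture Briefing either.
Kickoff Interview starts after Roadmap Review ends, so nothing later overlaps Roadmap Review either.
Retrospective Readout starts after Kickoff Interview ends.
Every pair is clear; the schedule has no overlaps.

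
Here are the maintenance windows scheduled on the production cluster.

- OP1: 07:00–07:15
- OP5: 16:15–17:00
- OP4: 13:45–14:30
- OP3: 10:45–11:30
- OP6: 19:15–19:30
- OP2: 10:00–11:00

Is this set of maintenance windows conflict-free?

Sorted by start: OP1, OP2, OP3, OP4, OP5, OP6.
OP2 starts after OP1 ends, so OP1 has no further overlaps.
OP3 starts before OP2 ends → OP2 and OP3 overlap.
That's a conflict, so the schedule is not conflict-free.

No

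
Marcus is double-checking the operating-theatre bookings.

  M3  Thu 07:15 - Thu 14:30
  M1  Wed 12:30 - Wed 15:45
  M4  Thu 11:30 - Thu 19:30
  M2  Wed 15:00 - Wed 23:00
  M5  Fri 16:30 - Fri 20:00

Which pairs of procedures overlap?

Sorted by start: M1, M2, M3, M4, M5.
M2 starts before M1 ends → M1 and M2 overlap.
M3 starts after M1 ends — done with M1.
M3 starts after M2 ends — done with M2.
M4 starts before M3 ends → M3 and M4 overlap.
M5 starts after M3 ends.
M5 starts after M4 ends.

M1 & M2, M3 & M4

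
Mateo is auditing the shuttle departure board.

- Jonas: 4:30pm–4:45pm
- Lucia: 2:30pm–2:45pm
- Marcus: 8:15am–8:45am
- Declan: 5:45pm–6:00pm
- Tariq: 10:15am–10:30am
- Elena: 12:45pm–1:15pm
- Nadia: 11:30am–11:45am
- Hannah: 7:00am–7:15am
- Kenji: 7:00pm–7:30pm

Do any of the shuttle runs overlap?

No

Sorted by start: Hannah, Marcus, Tariq, Nadia, Elena, Lucia, Jonas, Declan, Kenji.
Marcus starts after Hannah ends — done with Hannah.
Tariq starts after Marcus ends — done with Marcus.
Nadia starts after Tariq ends — done with Tariq.
Elena starts after Nadia ends — done with Nadia.
Lucia starts after Elena ends — done with Elena.
Jonas starts after Lucia ends — done with Lucia.
Declan starts after Jonas ends — done with Jonas.
Kenji starts after Declan ends.
Every pair is clear; the schedule has no overlaps.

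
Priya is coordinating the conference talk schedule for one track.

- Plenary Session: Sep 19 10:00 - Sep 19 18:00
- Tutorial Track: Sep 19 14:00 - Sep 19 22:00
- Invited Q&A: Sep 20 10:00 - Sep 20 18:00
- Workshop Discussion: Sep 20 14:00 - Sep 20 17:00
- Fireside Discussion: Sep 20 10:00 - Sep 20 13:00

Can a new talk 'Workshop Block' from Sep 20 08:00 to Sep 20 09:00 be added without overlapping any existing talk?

Yes — the slot is free

Plenary Session: ends Sep 19 18:00 at or before Workshop Block starts Sep 20 08:00 → clear.
Tutorial Track: ends Sep 19 22:00 at or before Workshop Block starts Sep 20 08:00 → clear.
Fireside Discussion: starts Sep 20 10:00 at or after Workshop Block ends Sep 20 09:00 → clear.
Invited Q&A: starts Sep 20 10:00 at or after Workshop Block ends Sep 20 09:00 → clear.
Workshop Discussion: starts Sep 20 14:00 at or after Workshop Block ends Sep 20 09:00 → clear.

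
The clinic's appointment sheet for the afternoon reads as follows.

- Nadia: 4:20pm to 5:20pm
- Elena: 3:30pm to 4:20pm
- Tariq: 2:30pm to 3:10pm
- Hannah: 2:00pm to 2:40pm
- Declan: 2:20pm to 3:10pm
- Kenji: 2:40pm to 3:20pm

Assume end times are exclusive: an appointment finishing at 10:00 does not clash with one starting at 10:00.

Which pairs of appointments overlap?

Declan & Hannah, Declan & Kenji, Declan & Tariq, Hannah & Tariq, Kenji & Tariq

Sorted by start: Hannah, Declan, Tariq, Kenji, Elena, Nadia.
Declan starts before Hannah ends → Hannah and Declan overlap.
Tariq starts before Hannah ends → Hannah and Tariq overlap.
Kenji starts exactly when Hannah ends (back-to-back, no overlap); Hannah is clear from here.
Tariq starts before Declan ends → Declan and Tariq overlap.
Kenji starts before Declan ends → Declan and Kenji overlap.
Elena starts after Declan ends; Declan is clear from here.
Kenji starts before Tariq ends → Tariq and Kenji overlap.
Elena starts after Tariq ends; Tariq is clear from here.
Elena starts after Kenji ends; Kenji is clear from here.
Nadia starts exactly when Elena ends (back-to-back, no overlap).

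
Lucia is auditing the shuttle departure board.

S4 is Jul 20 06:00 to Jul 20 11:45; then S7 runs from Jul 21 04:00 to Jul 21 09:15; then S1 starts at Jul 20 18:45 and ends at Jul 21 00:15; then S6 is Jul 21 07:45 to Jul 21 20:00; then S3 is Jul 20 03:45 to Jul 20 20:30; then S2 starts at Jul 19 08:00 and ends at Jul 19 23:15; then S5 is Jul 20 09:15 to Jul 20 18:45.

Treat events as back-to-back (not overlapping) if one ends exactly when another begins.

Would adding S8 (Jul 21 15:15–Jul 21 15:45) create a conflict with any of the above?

Yes — it overlaps S6

S2: ends Jul 19 23:15 at or before S8 starts Jul 21 15:15 → clear.
S3: ends Jul 20 20:30 at or before S8 starts Jul 21 15:15 → clear.
S4: ends Jul 20 11:45 at or before S8 starts Jul 21 15:15 → clear.
S5: ends Jul 20 18:45 at or before S8 starts Jul 21 15:15 → clear.
S1: ends Jul 21 00:15 at or before S8 starts Jul 21 15:15 → clear.
S7: ends Jul 21 09:15 at or before S8 starts Jul 21 15:15 → clear.
S6: starts Jul 21 07:45 before S8 ends Jul 21 15:45, and ends Jul 21 20:00 after S8 starts Jul 21 15:15 → overlap.
S8 overlaps S6.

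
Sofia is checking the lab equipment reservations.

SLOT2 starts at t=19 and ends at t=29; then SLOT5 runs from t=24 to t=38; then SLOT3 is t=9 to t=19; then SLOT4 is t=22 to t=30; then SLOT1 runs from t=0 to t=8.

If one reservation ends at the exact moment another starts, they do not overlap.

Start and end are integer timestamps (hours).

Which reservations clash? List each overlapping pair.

Sorted by start: SLOT1, SLOT3, SLOT2, SLOT4, SLOT5.
SLOT3 starts after SLOT1 ends, so SLOT1 has no further overlaps.
SLOT2 starts exactly when SLOT3 ends (back-to-back, no overlap), so SLOT3 has no further overlaps.
SLOT4 starts before SLOT2 ends → SLOT2 and SLOT4 overlap.
SLOT5 starts before SLOT2 ends → SLOT2 and SLOT5 overlap.
SLOT5 starts before SLOT4 ends → SLOT4 and SLOT5 overlap.

SLOT2 & SLOT4, SLOT2 & SLOT5, SLOT4 & SLOT5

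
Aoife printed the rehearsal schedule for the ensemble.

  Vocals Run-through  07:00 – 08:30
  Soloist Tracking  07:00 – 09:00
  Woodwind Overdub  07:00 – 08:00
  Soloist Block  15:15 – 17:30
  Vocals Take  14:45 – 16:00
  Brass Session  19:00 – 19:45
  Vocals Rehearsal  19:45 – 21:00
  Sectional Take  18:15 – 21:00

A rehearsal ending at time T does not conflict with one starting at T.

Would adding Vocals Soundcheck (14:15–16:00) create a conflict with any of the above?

Vocals Run-through: ends 08:30 at or before Vocals Soundcheck starts 14:15 → clear.
Soloist Tracking: ends 09:00 at or before Vocals Soundcheck starts 14:15 → clear.
Woodwind Overdub: ends 08:00 at or before Vocals Soundcheck starts 14:15 → clear.
Vocals Take: starts 14:45 before Vocals Soundcheck ends 16:00, and ends 16:00 after Vocals Soundcheck starts 14:15 → overlap.
Soloist Block: starts 15:15 before Vocals Soundcheck ends 16:00, and ends 17:30 after Vocals Soundcheck starts 14:15 → overlap.
Sectional Take: starts 18:15 at or after Vocals Soundcheck ends 16:00 → clear.
Brass Session: starts 19:00 at or after Vocals Soundcheck ends 16:00 → clear.
Vocals Rehearsal: starts 19:45 at or after Vocals Soundcheck ends 16:00 → clear.
Vocals Soundcheck overlaps Soloist Block, Vocals Take.

Yes — it overlaps Soloist Block, Vocals Take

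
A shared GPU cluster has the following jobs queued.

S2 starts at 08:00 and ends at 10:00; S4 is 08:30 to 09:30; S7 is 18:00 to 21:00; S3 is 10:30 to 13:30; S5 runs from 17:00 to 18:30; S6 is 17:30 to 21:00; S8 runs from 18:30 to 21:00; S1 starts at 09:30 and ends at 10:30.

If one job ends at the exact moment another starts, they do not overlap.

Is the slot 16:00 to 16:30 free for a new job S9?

Yes — the slot is free

S2: ends 10:00 at or before S9 starts 16:00 → clear.
S4: ends 09:30 at or before S9 starts 16:00 → clear.
S1: ends 10:30 at or before S9 starts 16:00 → clear.
S3: ends 13:30 at or before S9 starts 16:00 → clear.
S5: starts 17:00 at or after S9 ends 16:30 → clear.
S6: starts 17:30 at or after S9 ends 16:30 → clear.
S7: starts 18:00 at or after S9 ends 16:30 → clear.
S8: starts 18:30 at or after S9 ends 16:30 → clear.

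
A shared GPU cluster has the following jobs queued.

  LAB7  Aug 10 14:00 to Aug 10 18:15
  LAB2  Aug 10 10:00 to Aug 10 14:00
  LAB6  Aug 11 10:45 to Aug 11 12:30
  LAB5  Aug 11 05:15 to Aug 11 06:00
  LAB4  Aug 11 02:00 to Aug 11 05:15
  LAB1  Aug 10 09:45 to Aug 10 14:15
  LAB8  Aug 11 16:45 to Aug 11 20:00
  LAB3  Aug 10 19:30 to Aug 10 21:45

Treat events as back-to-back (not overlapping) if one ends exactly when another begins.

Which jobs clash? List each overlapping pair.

LAB1 & LAB2, LAB1 & LAB7

Check each pair: they overlap iff neither finishes before the other starts.
Sorted by start: LAB1, LAB2, LAB7, LAB3, LAB4, LAB5, LAB6, LAB8.
LAB2 starts before LAB1 ends → LAB1 and LAB2 overlap.
LAB7 starts before LAB1 ends → LAB1 and LAB7 overlap.
LAB3 starts after LAB1 ends, so nothing later overlaps LAB1 either.
LAB7 starts exactly when LAB2 ends (back-to-back, no overlap), so nothing later overlaps LAB2 either.
LAB3 starts after LAB7 ends, so nothing later overlaps LAB7 either.
LAB4 starts after LAB3 ends, so nothing later overlaps LAB3 either.
LAB5 starts exactly when LAB4 ends (back-to-back, no overlap), so nothing later overlaps LAB4 either.
LAB6 starts after LAB5 ends, so nothing later overlaps LAB5 either.
LAB8 starts after LAB6 ends.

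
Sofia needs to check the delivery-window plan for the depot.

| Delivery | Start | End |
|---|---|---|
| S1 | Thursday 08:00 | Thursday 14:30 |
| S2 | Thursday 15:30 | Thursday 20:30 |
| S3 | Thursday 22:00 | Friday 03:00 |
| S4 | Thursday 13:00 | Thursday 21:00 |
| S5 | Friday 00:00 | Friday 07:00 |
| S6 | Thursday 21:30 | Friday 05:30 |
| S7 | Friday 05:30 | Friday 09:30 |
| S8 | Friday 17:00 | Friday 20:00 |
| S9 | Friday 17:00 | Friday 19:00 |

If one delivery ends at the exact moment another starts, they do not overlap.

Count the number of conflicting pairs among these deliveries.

Sorted by start: S1, S4, S2, S6, S3, S5, S7, S8, S9.
S4 starts before S1 ends → S1 and S4 overlap.
S2 starts after S1 ends; S1 is clear from here.
S2 starts before S4 ends → S4 and S2 overlap.
S6 starts after S4 ends; S4 is clear from here.
S6 starts after S2 ends; S2 is clear from here.
S3 starts before S6 ends → S6 and S3 overlap.
S5 starts before S6 ends → S6 and S5 overlap.
S7 starts exactly when S6 ends (back-to-back, no overlap); S6 is clear from here.
S5 starts before S3 ends → S3 and S5 overlap.
S7 starts after S3 ends; S3 is clear from here.
S7 starts before S5 ends → S5 and S7 overlap.
S8 starts after S5 ends; S5 is clear from here.
S8 starts after S7 ends; S7 is clear from here.
S9 starts before S8 ends → S8 and S9 overlap.
Overlapping pairs: S1 & S4, S2 & S4, S3 & S5, S3 & S6, S5 & S6, S5 & S7, S8 & S9 — 7 in total.

7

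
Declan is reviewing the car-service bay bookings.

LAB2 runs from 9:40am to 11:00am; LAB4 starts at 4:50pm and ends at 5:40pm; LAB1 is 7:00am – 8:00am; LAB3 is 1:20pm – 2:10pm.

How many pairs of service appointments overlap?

Sorted by start: LAB1, LAB2, LAB3, LAB4.
LAB2 starts after LAB1 ends, so LAB1 has no further overlaps.
LAB3 starts after LAB2 ends, so LAB2 has no further overlaps.
LAB4 starts after LAB3 ends.
No pair overlaps.

0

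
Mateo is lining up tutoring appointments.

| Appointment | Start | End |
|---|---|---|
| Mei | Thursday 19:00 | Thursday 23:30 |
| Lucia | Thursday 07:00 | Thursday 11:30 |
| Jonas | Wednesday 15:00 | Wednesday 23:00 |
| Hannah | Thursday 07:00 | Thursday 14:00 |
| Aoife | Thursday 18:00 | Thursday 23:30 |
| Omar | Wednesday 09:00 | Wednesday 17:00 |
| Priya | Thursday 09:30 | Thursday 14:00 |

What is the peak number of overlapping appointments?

3

Walk through starts and ends in time order (an end at T is processed before a start at T):
Wednesday 09:00 start Omar → 1
Wednesday 15:00 start Jonas → 2
Wednesday 17:00 end Omar → 1
Wednesday 23:00 end Jonas → 0
Thursday 07:00 start Hannah → 1
Thursday 07:00 start Lucia → 2
Thursday 09:30 start Priya → 3
Thursday 11:30 end Lucia → 2
Thursday 14:00 end Hannah → 1
Thursday 14:00 end Priya → 0
Thursday 18:00 start Aoife → 1
Thursday 19:00 start Mei → 2
Thursday 23:30 end Aoife → 1
Thursday 23:30 end Mei → 0
Peak is 3, at Thursday 09:30 (Hannah, Lucia, Priya).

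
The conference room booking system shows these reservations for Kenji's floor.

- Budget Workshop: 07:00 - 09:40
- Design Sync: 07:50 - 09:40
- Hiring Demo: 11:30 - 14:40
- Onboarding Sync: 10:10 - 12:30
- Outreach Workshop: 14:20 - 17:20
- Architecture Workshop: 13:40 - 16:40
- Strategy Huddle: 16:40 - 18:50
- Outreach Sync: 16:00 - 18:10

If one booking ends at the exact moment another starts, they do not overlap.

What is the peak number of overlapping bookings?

Sort all start/end points and keep a running count:
07:00 start Budget Workshop → 1
07:50 start Design Sync → 2
09:40 end Budget Workshop → 1
09:40 end Design Sync → 0
10:10 start Onboarding Sync → 1
11:30 start Hiring Demo → 2
12:30 end Onboarding Sync → 1
13:40 start Architecture Workshop → 2
14:20 start Outreach Workshop → 3
14:40 end Hiring Demo → 2
16:00 start Outreach Sync → 3
16:40 end Architecture Workshop → 2
16:40 start Strategy Huddle → 3
17:20 end Outreach Workshop → 2
18:10 end Outreach Sync → 1
18:50 end Strategy Huddle → 0
Peak is 3, at 14:20 (Architecture Workshop, Hiring Demo, Outreach Workshop).

3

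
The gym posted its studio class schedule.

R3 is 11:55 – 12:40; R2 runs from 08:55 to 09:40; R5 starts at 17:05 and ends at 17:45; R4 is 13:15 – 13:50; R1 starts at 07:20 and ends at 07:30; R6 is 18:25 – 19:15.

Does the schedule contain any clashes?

No

Check each pair: they overlap iff neither finishes before the other starts.
Sorted by start: R1, R2, R3, R4, R5, R6.
R2 starts after R1 ends — done with R1.
R3 starts after R2 ends — done with R2.
R4 starts after R3 ends — done with R3.
R5 starts after R4 ends — done with R4.
R6 starts after R5 ends.
Every pair is clear; the schedule has no overlaps.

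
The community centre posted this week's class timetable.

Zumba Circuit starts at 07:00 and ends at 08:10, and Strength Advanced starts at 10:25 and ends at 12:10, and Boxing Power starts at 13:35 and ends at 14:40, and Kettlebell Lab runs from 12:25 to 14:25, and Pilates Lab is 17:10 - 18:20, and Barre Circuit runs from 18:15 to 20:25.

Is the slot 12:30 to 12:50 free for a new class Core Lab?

No — it overlaps Kettlebell Lab

Zumba Circuit: ends 08:10 at or before Core Lab starts 12:30 → clear.
Strength Advanced: ends 12:10 at or before Core Lab starts 12:30 → clear.
Kettlebell Lab: starts 12:25 before Core Lab ends 12:50, and ends 14:25 after Core Lab starts 12:30 → overlap.
Boxing Power: starts 13:35 at or after Core Lab ends 12:50 → clear.
Pilates Lab: starts 17:10 at or after Core Lab ends 12:50 → clear.
Barre Circuit: starts 18:15 at or after Core Lab ends 12:50 → clear.
Core Lab overlaps Kettlebell Lab.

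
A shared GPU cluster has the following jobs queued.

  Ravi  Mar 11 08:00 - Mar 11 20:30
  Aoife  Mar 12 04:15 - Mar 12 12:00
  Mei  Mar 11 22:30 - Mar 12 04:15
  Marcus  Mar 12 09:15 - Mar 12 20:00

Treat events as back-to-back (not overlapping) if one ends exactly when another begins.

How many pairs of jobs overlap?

1

Two intervals overlap when each starts before the other ends.
Sorted by start: Ravi, Mei, Aoife, Marcus.
Mei starts after Ravi ends; Ravi is clear from here.
Aoife starts exactly when Mei ends (back-to-back, no overlap); Mei is clear from here.
Marcus starts before Aoife ends → Aoife and Marcus overlap.
Overlapping pairs: Aoife & Marcus — 1 in total.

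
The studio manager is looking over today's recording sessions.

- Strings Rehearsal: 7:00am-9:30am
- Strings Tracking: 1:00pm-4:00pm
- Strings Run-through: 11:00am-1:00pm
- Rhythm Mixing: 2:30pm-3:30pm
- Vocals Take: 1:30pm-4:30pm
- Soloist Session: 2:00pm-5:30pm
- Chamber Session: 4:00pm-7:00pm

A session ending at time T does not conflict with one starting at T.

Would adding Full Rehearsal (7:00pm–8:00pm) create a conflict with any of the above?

Strings Rehearsal: ends 9:30am at or before Full Rehearsal starts 7:00pm → clear.
Strings Run-through: ends 1:00pm at or before Full Rehearsal starts 7:00pm → clear.
Strings Tracking: ends 4:00pm at or before Full Rehearsal starts 7:00pm → clear.
Vocals Take: ends 4:30pm at or before Full Rehearsal starts 7:00pm → clear.
Soloist Session: ends 5:30pm at or before Full Rehearsal starts 7:00pm → clear.
Rhythm Mixing: ends 3:30pm at or before Full Rehearsal starts 7:00pm → clear.
Chamber Session: ends 7:00pm at or before Full Rehearsal starts 7:00pm → clear.

No — it doesn't clash with anything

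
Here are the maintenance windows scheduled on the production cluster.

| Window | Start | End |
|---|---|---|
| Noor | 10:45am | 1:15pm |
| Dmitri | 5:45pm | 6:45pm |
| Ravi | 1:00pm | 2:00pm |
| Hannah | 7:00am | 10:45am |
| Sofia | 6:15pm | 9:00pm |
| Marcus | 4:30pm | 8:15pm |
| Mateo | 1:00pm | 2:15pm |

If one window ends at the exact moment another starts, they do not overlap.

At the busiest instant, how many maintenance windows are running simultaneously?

Walk through starts and ends in time order (an end at T is processed before a start at T):
7:00am start Hannah → 1
10:45am end Hannah → 0
10:45am start Noor → 1
1:00pm start Mateo → 2
1:00pm start Ravi → 3
1:15pm end Noor → 2
2:00pm end Ravi → 1
2:15pm end Mateo → 0
4:30pm start Marcus → 1
5:45pm start Dmitri → 2
6:15pm start Sofia → 3
6:45pm end Dmitri → 2
8:15pm end Marcus → 1
9:00pm end Sofia → 0
Peak is 3, at 1:00pm (Mateo, Noor, Ravi).

3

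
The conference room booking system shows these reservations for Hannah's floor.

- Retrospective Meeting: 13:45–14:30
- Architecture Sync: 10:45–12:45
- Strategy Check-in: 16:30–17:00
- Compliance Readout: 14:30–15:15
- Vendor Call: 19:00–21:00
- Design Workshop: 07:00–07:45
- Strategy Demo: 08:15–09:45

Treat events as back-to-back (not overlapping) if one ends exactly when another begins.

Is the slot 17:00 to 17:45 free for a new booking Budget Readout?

Design Workshop: ends 07:45 at or before Budget Readout starts 17:00 → clear.
Strategy Demo: ends 09:45 at or before Budget Readout starts 17:00 → clear.
Architecture Sync: ends 12:45 at or before Budget Readout starts 17:00 → clear.
Retrospective Meeting: ends 14:30 at or before Budget Readout starts 17:00 → clear.
Compliance Readout: ends 15:15 at or before Budget Readout starts 17:00 → clear.
Strategy Check-in: ends 17:00 at or before Budget Readout starts 17:00 → clear.
Vendor Call: starts 19:00 at or after Budget Readout ends 17:45 → clear.

Yes — the slot is free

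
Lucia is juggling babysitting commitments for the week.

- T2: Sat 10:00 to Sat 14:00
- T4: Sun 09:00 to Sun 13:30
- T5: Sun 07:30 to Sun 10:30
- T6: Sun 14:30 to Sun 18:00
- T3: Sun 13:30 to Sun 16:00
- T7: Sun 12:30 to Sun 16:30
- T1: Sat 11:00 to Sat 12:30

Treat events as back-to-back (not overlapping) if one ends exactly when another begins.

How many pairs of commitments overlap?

6

Check each pair: they overlap iff neither finishes before the other starts.
Sorted by start: T2, T1, T5, T4, T7, T3, T6.
T1 starts before T2 ends → T2 and T1 overlap.
T5 starts after T2 ends — done with T2.
T5 starts after T1 ends — done with T1.
T4 starts before T5 ends → T5 and T4 overlap.
T7 starts after T5 ends — done with T5.
T7 starts before T4 ends → T4 and T7 overlap.
T3 starts exactly when T4 ends (back-to-back, no overlap) — done with T4.
T3 starts before T7 ends → T7 and T3 overlap.
T6 starts before T7 ends → T7 and T6 overlap.
T6 starts before T3 ends → T3 and T6 overlap.
Overlapping pairs: T1 & T2, T3 & T6, T3 & T7, T4 & T5, T4 & T7, T6 & T7 — 6 in total.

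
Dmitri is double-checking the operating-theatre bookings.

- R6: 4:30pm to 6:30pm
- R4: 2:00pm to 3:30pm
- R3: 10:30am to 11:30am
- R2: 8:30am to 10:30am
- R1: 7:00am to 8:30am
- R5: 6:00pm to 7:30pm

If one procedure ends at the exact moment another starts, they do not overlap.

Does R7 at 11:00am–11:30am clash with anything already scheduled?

Yes — it overlaps R3

R1: ends 8:30am at or before R7 starts 11:00am → clear.
R2: ends 10:30am at or before R7 starts 11:00am → clear.
R3: starts 10:30am before R7 ends 11:30am, and ends 11:30am after R7 starts 11:00am → overlap.
R4: starts 2:00pm at or after R7 ends 11:30am → clear.
R6: starts 4:30pm at or after R7 ends 11:30am → clear.
R5: starts 6:00pm at or after R7 ends 11:30am → clear.
R7 overlaps R3.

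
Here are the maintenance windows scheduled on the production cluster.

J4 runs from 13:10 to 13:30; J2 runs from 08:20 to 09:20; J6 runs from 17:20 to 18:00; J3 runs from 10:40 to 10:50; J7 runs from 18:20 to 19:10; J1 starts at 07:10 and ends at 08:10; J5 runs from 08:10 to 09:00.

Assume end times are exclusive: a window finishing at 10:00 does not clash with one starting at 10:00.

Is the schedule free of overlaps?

No

Sorted by start: J1, J5, J2, J3, J4, J6, J7.
J5 starts exactly when J1 ends (back-to-back, no overlap) — done with J1.
J2 starts before J5 ends → J5 and J2 overlap.
That's a conflict, so the schedule is not conflict-free.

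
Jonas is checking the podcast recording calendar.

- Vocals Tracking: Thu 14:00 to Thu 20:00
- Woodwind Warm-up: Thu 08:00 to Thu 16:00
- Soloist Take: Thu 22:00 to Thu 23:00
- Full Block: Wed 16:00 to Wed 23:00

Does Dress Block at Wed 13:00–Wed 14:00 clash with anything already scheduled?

No — it doesn't clash with anything

Full Block: starts Wed 16:00 at or after Dress Block ends Wed 14:00 → clear.
Woodwind Warm-up: starts Thu 08:00 at or after Dress Block ends Wed 14:00 → clear.
Vocals Tracking: starts Thu 14:00 at or after Dress Block ends Wed 14:00 → clear.
Soloist Take: starts Thu 22:00 at or after Dress Block ends Wed 14:00 → clear.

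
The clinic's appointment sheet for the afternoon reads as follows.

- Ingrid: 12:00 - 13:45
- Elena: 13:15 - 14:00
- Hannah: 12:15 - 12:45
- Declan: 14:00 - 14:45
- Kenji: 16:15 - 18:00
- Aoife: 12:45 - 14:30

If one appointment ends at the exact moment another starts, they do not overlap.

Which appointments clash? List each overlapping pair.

Aoife & Declan, Aoife & Elena, Aoife & Ingrid, Elena & Ingrid, Hannah & Ingrid

Sorted by start: Ingrid, Hannah, Aoife, Elena, Declan, Kenji.
Hannah starts before Ingrid ends → Ingrid and Hannah overlap.
Aoife starts before Ingrid ends → Ingrid and Aoife overlap.
Elena starts before Ingrid ends → Ingrid and Elena overlap.
Declan starts after Ingrid ends, so nothing later overlaps Ingrid either.
Aoife starts exactly when Hannah ends (back-to-back, no overlap), so nothing later overlaps Hannah either.
Elena starts before Aoife ends → Aoife and Elena overlap.
Declan starts before Aoife ends → Aoife and Declan overlap.
Kenji starts after Aoife ends.
Declan starts exactly when Elena ends (back-to-back, no overlap), so nothing later overlaps Elena either.
Kenji starts after Declan ends.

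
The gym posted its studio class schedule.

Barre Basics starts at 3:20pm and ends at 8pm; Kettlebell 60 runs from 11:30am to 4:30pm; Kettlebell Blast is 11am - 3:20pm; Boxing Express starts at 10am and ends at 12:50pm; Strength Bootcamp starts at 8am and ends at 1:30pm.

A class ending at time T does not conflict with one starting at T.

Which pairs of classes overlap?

Check each pair: they overlap iff neither finishes before the other starts.
Sorted by start: Strength Bootcamp, Boxing Express, Kettlebell Blast, Kettlebell 60, Barre Basics.
Boxing Express starts before Strength Bootcamp ends → Strength Bootcamp and Boxing Express overlap.
Kettlebell Blast starts before Strength Bootcamp ends → Strength Bootcamp and Kettlebell Blast overlap.
Kettlebell 60 starts before Strength Bootcamp ends → Strength Bootcamp and Kettlebell 60 overlap.
Barre Basics starts after Strength Bootcamp ends.
Kettlebell Blast starts before Boxing Express ends → Boxing Express and Kettlebell Blast overlap.
Kettlebell 60 starts before Boxing Express ends → Boxing Express and Kettlebell 60 overlap.
Barre Basics starts after Boxing Express ends.
Kettlebell 60 starts before Kettlebell Blast ends → Kettlebell Blast and Kettlebell 60 overlap.
Barre Basics starts exactly when Kettlebell Blast ends (back-to-back, no overlap).
Barre Basics starts before Kettlebell 60 ends → Kettlebell 60 and Barre Basics overlap.

Barre Basics & Kettlebell 60, Boxing Express & Kettlebell 60, Boxing Express & Kettlebell Blast, Boxing Express & Strength Bootcamp, Kettlebell 60 & Kettlebell Blast, Kettlebell 60 & Strength Bootcamp, Kettlebell Blast & Strength Bootcamp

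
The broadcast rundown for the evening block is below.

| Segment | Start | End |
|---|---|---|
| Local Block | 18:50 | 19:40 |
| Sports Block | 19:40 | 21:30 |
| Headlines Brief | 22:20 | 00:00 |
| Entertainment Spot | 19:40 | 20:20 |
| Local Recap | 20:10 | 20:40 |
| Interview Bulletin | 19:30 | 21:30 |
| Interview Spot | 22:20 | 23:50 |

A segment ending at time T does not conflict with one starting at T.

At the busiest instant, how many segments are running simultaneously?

4

Sweep the timeline, counting +1 at each start and −1 at each end (ends before starts at a tie):
18:50 start Local Block → 1
19:30 start Interview Bulletin → 2
19:40 end Local Block → 1
19:40 start Entertainment Spot → 2
19:40 start Sports Block → 3
20:10 start Local Recap → 4
20:20 end Entertainment Spot → 3
20:40 end Local Recap → 2
21:30 end Interview Bulletin → 1
21:30 end Sports Block → 0
22:20 start Headlines Brief → 1
22:20 start Interview Spot → 2
23:50 end Interview Spot → 1
00:00 end Headlines Brief → 0
Peak is 4, at 20:10 (Entertainment Spot, Interview Bulletin, Local Recap, Sports Block).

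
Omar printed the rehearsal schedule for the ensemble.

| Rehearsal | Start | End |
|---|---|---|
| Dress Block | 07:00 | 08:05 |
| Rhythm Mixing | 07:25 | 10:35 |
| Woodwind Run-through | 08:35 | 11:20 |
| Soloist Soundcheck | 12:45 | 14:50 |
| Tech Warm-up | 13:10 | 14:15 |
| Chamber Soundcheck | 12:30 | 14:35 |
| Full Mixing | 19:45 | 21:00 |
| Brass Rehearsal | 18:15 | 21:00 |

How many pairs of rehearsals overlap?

Check each pair: they overlap iff neither finishes before the other starts.
Sorted by start: Dress Block, Rhythm Mixing, Woodwind Run-through, Chamber Soundcheck, Soloist Soundcheck, Tech Warm-up, Brass Rehearsal, Full Mixing.
Rhythm Mixing starts before Dress Block ends → Dress Block and Rhythm Mixing overlap.
Woodwind Run-through starts after Dress Block ends — done with Dress Block.
Woodwind Run-through starts before Rhythm Mixing ends → Rhythm Mixing and Woodwind Run-through overlap.
Chamber Soundcheck starts after Rhythm Mixing ends — done with Rhythm Mixing.
Chamber Soundcheck starts after Woodwind Run-through ends — done with Woodwind Run-through.
Soloist Soundcheck starts before Chamber Soundcheck ends → Chamber Soundcheck and Soloist Soundcheck overlap.
Tech Warm-up starts before Chamber Soundcheck ends → Chamber Soundcheck and Tech Warm-up overlap.
Brass Rehearsal starts after Chamber Soundcheck ends — done with Chamber Soundcheck.
Tech Warm-up starts before Soloist Soundcheck ends → Soloist Soundcheck and Tech Warm-up overlap.
Brass Rehearsal starts after Soloist Soundcheck ends — done with Soloist Soundcheck.
Brass Rehearsal starts after Tech Warm-up ends — done with Tech Warm-up.
Full Mixing starts before Brass Rehearsal ends → Brass Rehearsal and Full Mixing overlap.
Overlapping pairs: Brass Rehearsal & Full Mixing, Chamber Soundcheck & Soloist Soundcheck, Chamber Soundcheck & Tech Warm-up, Dress Block & Rhythm Mixing, Rhythm Mixing & Woodwind Run-through, Soloist Soundcheck & Tech Warm-up — 6 in total.

6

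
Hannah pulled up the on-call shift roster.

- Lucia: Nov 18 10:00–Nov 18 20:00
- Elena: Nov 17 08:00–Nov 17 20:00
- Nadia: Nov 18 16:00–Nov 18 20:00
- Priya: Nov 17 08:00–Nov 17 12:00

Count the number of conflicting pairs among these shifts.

Sorted by start: Priya, Elena, Lucia, Nadia.
Elena starts before Priya ends → Priya and Elena overlap.
Lucia starts after Priya ends — done with Priya.
Lucia starts after Elena ends — done with Elena.
Nadia starts before Lucia ends → Lucia and Nadia overlap.
Overlapping pairs: Elena & Priya, Lucia & Nadia — 2 in total.

2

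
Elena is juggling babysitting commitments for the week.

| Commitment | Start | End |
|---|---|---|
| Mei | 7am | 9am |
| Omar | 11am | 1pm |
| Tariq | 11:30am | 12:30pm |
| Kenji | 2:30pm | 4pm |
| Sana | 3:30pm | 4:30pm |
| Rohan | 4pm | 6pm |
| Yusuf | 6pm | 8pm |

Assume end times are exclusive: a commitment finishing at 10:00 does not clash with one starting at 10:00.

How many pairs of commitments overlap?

3

Check each pair: they overlap iff neither finishes before the other starts.
Sorted by start: Mei, Omar, Tariq, Kenji, Sana, Rohan, Yusuf.
Omar starts after Mei ends; Mei is clear from here.
Tariq starts before Omar ends → Omar and Tariq overlap.
Kenji starts after Omar ends; Omar is clear from here.
Kenji starts after Tariq ends; Tariq is clear from here.
Sana starts before Kenji ends → Kenji and Sana overlap.
Rohan starts exactly when Kenji ends (back-to-back, no overlap); Kenji is clear from here.
Rohan starts before Sana ends → Sana and Rohan overlap.
Yusuf starts after Sana ends.
Yusuf starts exactly when Rohan ends (back-to-back, no overlap).
Overlapping pairs: Kenji & Sana, Omar & Tariq, Rohan & Sana — 3 in total.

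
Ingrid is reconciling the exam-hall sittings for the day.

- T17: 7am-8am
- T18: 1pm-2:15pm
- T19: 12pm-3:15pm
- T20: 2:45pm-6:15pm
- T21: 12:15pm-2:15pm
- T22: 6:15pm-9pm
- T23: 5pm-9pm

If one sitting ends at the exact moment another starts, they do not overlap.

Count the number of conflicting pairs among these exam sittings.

6

Two intervals overlap when each starts before the other ends.
Sorted by start: T17, T19, T21, T18, T20, T23, T22.
T19 starts after T17 ends; T17 is clear from here.
T21 starts before T19 ends → T19 and T21 overlap.
T18 starts before T19 ends → T19 and T18 overlap.
T20 starts before T19 ends → T19 and T20 overlap.
T23 starts after T19 ends; T19 is clear from here.
T18 starts before T21 ends → T21 and T18 overlap.
T20 starts after T21 ends; T21 is clear from here.
T20 starts after T18 ends; T18 is clear from here.
T23 starts before T20 ends → T20 and T23 overlap.
T22 starts exactly when T20 ends (back-to-back, no overlap).
T22 starts before T23 ends → T23 and T22 overlap.
Overlapping pairs: T18 & T19, T18 & T21, T19 & T20, T19 & T21, T20 & T23, T22 & T23 — 6 in total.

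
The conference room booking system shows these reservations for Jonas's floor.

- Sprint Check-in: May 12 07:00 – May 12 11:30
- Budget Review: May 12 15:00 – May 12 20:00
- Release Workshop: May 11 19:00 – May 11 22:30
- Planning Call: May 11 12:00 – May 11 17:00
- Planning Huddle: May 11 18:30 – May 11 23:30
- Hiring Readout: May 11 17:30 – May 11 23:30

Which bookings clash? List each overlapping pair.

Hiring Readout & Planning Huddle, Hiring Readout & Release Workshop, Planning Huddle & Release Workshop

Check each pair: they overlap iff neither finishes before the other starts.
Sorted by start: Planning Call, Hiring Readout, Planning Huddle, Release Workshop, Sprint Check-in, Budget Review.
Hiring Readout starts after Planning Call ends — done with Planning Call.
Planning Huddle starts before Hiring Readout ends → Hiring Readout and Planning Huddle overlap.
Release Workshop starts before Hiring Readout ends → Hiring Readout and Release Workshop overlap.
Sprint Check-in starts after Hiring Readout ends — done with Hiring Readout.
Release Workshop starts before Planning Huddle ends → Planning Huddle and Release Workshop overlap.
Sprint Check-in starts after Planning Huddle ends — done with Planning Huddle.
Sprint Check-in starts after Release Workshop ends — done with Release Workshop.
Budget Review starts after Sprint Check-in ends.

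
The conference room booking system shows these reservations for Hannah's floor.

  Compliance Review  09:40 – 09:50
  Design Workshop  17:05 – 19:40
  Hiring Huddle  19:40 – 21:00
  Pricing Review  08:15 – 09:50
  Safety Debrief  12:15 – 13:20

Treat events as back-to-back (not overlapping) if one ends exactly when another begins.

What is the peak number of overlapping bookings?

Sort all start/end points and keep a running count:
08:15 start Pricing Review → 1
09:40 start Compliance Review → 2
09:50 end Compliance Review → 1
09:50 end Pricing Review → 0
12:15 start Safety Debrief → 1
13:20 end Safety Debrief → 0
17:05 start Design Workshop → 1
19:40 end Design Workshop → 0
19:40 start Hiring Huddle → 1
21:00 end Hiring Huddle → 0
Peak is 2, at 09:40 (Compliance Review, Pricing Review).

2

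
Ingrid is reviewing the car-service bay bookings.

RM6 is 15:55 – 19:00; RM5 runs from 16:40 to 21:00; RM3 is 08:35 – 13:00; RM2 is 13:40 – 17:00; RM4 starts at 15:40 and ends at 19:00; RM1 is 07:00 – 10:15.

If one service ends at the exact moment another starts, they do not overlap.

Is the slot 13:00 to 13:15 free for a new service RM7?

Yes — the slot is free

RM1: ends 10:15 at or before RM7 starts 13:00 → clear.
RM3: ends 13:00 at or before RM7 starts 13:00 → clear.
RM2: starts 13:40 at or after RM7 ends 13:15 → clear.
RM4: starts 15:40 at or after RM7 ends 13:15 → clear.
RM6: starts 15:55 at or after RM7 ends 13:15 → clear.
RM5: starts 16:40 at or after RM7 ends 13:15 → clear.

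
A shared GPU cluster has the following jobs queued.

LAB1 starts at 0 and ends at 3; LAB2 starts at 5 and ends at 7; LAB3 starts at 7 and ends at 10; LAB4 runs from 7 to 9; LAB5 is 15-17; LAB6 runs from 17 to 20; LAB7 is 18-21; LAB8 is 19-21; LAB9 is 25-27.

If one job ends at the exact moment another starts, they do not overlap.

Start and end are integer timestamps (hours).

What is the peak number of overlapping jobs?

Walk through starts and ends in time order (an end at T is processed before a start at T):
0 start LAB1 → 1
3 end LAB1 → 0
5 start LAB2 → 1
7 end LAB2 → 0
7 start LAB3 → 1
7 start LAB4 → 2
9 end LAB4 → 1
10 end LAB3 → 0
15 start LAB5 → 1
17 end LAB5 → 0
17 start LAB6 → 1
18 start LAB7 → 2
19 start LAB8 → 3
20 end LAB6 → 2
21 end LAB7 → 1
21 end LAB8 → 0
25 start LAB9 → 1
27 end LAB9 → 0
Peak is 3, at 19 (LAB6, LAB7, LAB8).

3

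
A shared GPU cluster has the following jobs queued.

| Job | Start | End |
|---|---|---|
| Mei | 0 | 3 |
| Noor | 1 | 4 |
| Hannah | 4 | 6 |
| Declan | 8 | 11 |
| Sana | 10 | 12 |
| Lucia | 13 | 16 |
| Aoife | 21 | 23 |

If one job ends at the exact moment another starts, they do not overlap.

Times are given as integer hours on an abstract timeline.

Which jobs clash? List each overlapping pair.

Declan & Sana, Mei & Noor

Check each pair: they overlap iff neither finishes before the other starts.
Sorted by start: Mei, Noor, Hannah, Declan, Sana, Lucia, Aoife.
Noor starts before Mei ends → Mei and Noor overlap.
Hannah starts after Mei ends, so Mei has no further overlaps.
Hannah starts exactly when Noor ends (back-to-back, no overlap), so Noor has no further overlaps.
Declan starts after Hannah ends, so Hannah has no further overlaps.
Sana starts before Declan ends → Declan and Sana overlap.
Lucia starts after Declan ends, so Declan has no further overlaps.
Lucia starts after Sana ends, so Sana has no further overlaps.
Aoife starts after Lucia ends.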